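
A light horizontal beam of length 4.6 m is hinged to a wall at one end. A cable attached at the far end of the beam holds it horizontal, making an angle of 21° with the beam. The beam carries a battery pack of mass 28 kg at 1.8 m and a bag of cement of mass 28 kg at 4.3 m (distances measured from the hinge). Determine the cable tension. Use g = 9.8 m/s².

T ≈ 1020 N

Sum moments about the hinge (the unknown hinge reaction has zero arm there).
Battery pack: 28 × 9.8 = 274.4 N down at 1.8 m → arm 1.8 m, τ = 274.4 × 1.8 = 493.9 N·m clockwise.
Bag of cement: 28 × 9.8 = 274.4 N down at 4.3 m → arm 4.3 m, τ = 274.4 × 4.3 = 1180 N·m clockwise.
Total clockwise load moment = 1674 N·m.
The cable tension T acts at 4.6 m; only its component perpendicular to the beam, T sinθ, produces torque. sin 21° = 0.3584.
For rotational equilibrium, T × 4.6 × 0.3584 = 1674, so T = 1674 / 1.649 = 1020 N.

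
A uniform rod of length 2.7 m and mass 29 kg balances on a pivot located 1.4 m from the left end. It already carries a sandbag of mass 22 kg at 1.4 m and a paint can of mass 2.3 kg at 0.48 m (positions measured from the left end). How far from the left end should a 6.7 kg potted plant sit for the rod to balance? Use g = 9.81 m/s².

Choose the pivot (at 1.4 m from the left end) as the axis so the support reaction has zero arm there.
Beam weight: 29 × 9.81 = 284.5 N down at 1.35 m → arm 0.05 m, τ = 284.5 × 0.05 = 14.23 N·m counterclockwise.
Sandbag: acts at the pivot, moment arm 0 → no torque.
Paint can: 2.3 × 9.81 = 22.56 N down at 0.48 m → arm 0.92 m, τ = 22.56 × 0.92 = 20.76 N·m counterclockwise.
Net moment of existing loads = 34.99 N·m counterclockwise.
The potted plant weighs 6.7 × 9.81 = 65.73 N and must supply an equal clockwise moment, so its lever arm about the pivot is 34.99 / 65.73 = 0.532 m.
That puts it at 1.4 + 0.532 = 1.93 m from the left end.

x ≈ 1.93 m from the left end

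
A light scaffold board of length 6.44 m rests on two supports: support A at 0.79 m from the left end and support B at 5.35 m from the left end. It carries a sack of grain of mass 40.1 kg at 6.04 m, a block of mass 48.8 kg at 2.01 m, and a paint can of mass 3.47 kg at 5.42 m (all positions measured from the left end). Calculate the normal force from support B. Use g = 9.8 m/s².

Take moments about support A.
Sack of grain: 40.1 × 9.8 = 393 N down at 6.04 m → arm 5.25 m, τ = 393 × 5.25 = 2063 N·m clockwise.
Block: 48.8 × 9.8 = 478.2 N down at 2.01 m → arm 1.22 m, τ = 478.2 × 1.22 = 583.4 N·m clockwise.
Paint can: 3.47 × 9.8 = 34.01 N down at 5.42 m → arm 4.63 m, τ = 34.01 × 4.63 = 157.5 N·m clockwise.
Net load moment about support A = 2804 N·m clockwise.
Reaction R at support B is upward at 5.35 m, arm 4.56 m → moment R × 4.56 counterclockwise.
Στ = 0 ⇒ R × 4.56 = 2804 ⇒ R = 615 N.

R_B ≈ 615 N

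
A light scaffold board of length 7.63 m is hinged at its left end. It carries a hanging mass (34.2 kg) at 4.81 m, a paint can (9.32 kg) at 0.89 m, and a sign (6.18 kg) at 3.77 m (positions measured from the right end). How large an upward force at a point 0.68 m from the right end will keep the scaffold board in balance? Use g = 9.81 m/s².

F ≈ 258 N

Sum moments about the left end (the unknown pivot reaction has zero arm there).
Hanging mass: 34.2 × 9.81 = 335.5 N down at 4.81 m → arm 2.82 m, τ = 335.5 × 2.82 = 946.1 N·m clockwise.
Paint can: 9.32 × 9.81 = 91.43 N down at 0.89 m → arm 6.74 m, τ = 91.43 × 6.74 = 616.2 N·m clockwise.
Sign: 6.18 × 9.81 = 60.63 N down at 3.77 m → arm 3.86 m, τ = 60.63 × 3.86 = 234 N·m clockwise.
Net moment of the loads = 1796 N·m clockwise.
The upward force F acts at a point 0.68 m from the right end, arm 6.95 m, giving F × 6.95 counterclockwise.
For rotational equilibrium, F × 6.95 = 1796, so F = 1796 / 6.95 = 258 N.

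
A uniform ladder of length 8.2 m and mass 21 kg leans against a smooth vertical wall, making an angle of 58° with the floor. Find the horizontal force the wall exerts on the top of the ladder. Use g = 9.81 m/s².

N_wall ≈ 64.4 N

Take moments about the foot of the ladder.
Ladder weight 21×9.81 = 206 N acts at 4.1 m along the ladder; its horizontal arm is 4.1·cos58° = 2.173 m → τ = 447.6 N·m clockwise.
Wall normal N acts horizontally at the top; its moment arm is the height L sinθ = 8.2·sin58° = 6.954 m, counterclockwise.
Setting net torque to zero: N × 6.954 = 447.6 → N = 64.4 N.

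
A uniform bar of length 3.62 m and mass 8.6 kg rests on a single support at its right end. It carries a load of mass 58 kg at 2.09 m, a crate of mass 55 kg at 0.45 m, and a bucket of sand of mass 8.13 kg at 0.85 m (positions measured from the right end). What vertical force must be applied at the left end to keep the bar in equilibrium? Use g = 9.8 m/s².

Taking torques about the right end:
Beam weight: 8.6 × 9.8 = 84.28 N down at 1.81 m → arm 1.81 m, τ = 84.28 × 1.81 = 152.5 N·m counterclockwise.
Load: 58 × 9.8 = 568.4 N down at 2.09 m → arm 2.09 m, τ = 568.4 × 2.09 = 1188 N·m counterclockwise.
Crate: 55 × 9.8 = 539 N down at 0.45 m → arm 0.45 m, τ = 539 × 0.45 = 242.6 N·m counterclockwise.
Bucket of sand: 8.13 × 9.8 = 79.67 N down at 0.85 m → arm 0.85 m, τ = 79.67 × 0.85 = 67.72 N·m counterclockwise.
Net moment of the loads = 1651 N·m counterclockwise.
The upward force F acts at the left end, arm 3.62 m, giving F × 3.62 clockwise.
Στ = 0 ⇒ F × 3.62 = 1651 ⇒ F = 1651 / 3.62 = 456 N.

F ≈ 456 N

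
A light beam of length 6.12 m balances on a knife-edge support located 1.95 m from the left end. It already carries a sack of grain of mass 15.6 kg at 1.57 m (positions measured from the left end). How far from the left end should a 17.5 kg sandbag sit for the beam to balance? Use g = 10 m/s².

x ≈ 2.29 m from the left end

Choose the knife-edge support (at 1.95 m from the left end) as the axis so the support reaction has zero arm there.
Sack of grain: 15.6 × 10 = 156 N down at 1.57 m → arm 0.38 m, τ = 156 × 0.38 = 59.28 N·m counterclockwise.
Net moment of existing loads = 59.28 N·m counterclockwise.
The sandbag weighs 17.5 × 10 = 175 N and must supply an equal clockwise moment, so its lever arm about the knife-edge support is 59.28 / 175 = 0.339 m.
That puts it at 1.95 + 0.339 = 2.29 m from the left end.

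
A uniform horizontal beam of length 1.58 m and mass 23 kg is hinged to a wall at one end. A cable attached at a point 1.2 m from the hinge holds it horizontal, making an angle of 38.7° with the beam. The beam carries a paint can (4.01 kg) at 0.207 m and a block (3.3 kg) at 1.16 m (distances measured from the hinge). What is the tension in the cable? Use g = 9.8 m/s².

About the hinge:
Beam weight: 23 × 9.8 = 225.4 N down at 0.79 m → arm 0.79 m, τ = 225.4 × 0.79 = 178.1 N·m clockwise.
Paint can: 4.01 × 9.8 = 39.3 N down at 0.207 m → arm 0.207 m, τ = 39.3 × 0.207 = 8.135 N·m clockwise.
Block: 3.3 × 9.8 = 32.34 N down at 1.16 m → arm 1.16 m, τ = 32.34 × 1.16 = 37.51 N·m clockwise.
Total clockwise load moment = 223.7 N·m.
The cable tension T acts at 1.2 m; only its component perpendicular to the beam, T sinθ, produces torque. sin 38.7° = 0.6252.
Στ = 0 ⇒ T × 1.2 × 0.6252 = 223.7 ⇒ T = 223.7 / 0.7502 = 298 N.

T ≈ 298 N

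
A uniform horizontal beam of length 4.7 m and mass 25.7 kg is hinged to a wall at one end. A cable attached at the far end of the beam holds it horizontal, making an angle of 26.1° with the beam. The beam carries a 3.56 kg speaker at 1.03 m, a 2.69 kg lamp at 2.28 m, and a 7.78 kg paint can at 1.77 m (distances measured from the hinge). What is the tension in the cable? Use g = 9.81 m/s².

Choose the hinge as the axis so the unknown hinge reaction has zero arm there.
Beam weight: 25.7 × 9.81 = 252.1 N down at 2.35 m → arm 2.35 m, τ = 252.1 × 2.35 = 592.4 N·m clockwise.
Speaker: 3.56 × 9.81 = 34.92 N down at 1.03 m → arm 1.03 m, τ = 34.92 × 1.03 = 35.97 N·m clockwise.
Lamp: 2.69 × 9.81 = 26.39 N down at 2.28 m → arm 2.28 m, τ = 26.39 × 2.28 = 60.17 N·m clockwise.
Paint can: 7.78 × 9.81 = 76.32 N down at 1.77 m → arm 1.77 m, τ = 76.32 × 1.77 = 135.1 N·m clockwise.
Total clockwise load moment = 823.6 N·m.
The cable tension T acts at 4.7 m; only its component perpendicular to the beam, T sinθ, produces torque. sin 26.1° = 0.4399.
For rotational equilibrium, T × 4.7 × 0.4399 = 823.6, so T = 823.6 / 2.068 = 398 N.

T ≈ 398 N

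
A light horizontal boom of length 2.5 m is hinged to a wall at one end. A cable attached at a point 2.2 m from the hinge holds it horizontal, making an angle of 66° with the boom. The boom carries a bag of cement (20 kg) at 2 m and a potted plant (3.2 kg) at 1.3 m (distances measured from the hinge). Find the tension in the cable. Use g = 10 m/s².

Taking torques about the hinge:
Bag of cement: 20 × 10 = 200 N down at 2 m → arm 2 m, τ = 200 × 2 = 400 N·m clockwise.
Potted plant: 3.2 × 10 = 32 N down at 1.3 m → arm 1.3 m, τ = 32 × 1.3 = 41.6 N·m clockwise.
Total clockwise load moment = 441.6 N·m.
The cable tension T acts at 2.2 m; only its component perpendicular to the boom, T sinθ, produces torque. sin 66° = 0.9135.
For rotational equilibrium, T × 2.2 × 0.9135 = 441.6, so T = 441.6 / 2.01 = 220 N.

T ≈ 220 N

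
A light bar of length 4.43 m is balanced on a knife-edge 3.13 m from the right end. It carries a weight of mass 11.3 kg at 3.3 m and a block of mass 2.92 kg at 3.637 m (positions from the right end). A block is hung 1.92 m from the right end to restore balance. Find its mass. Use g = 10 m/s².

m ≈ 2.81 kg

Sum moments about the knife-edge (at 3.13 m from the right end) (the support reaction has zero arm there).
Weight: 11.3 × 10 = 113 N down at 3.3 m → arm 0.17 m, τ = 113 × 0.17 = 19.21 N·m counterclockwise.
Block: 2.92 × 10 = 29.2 N down at 3.637 m → arm 0.507 m, τ = 29.2 × 0.507 = 14.8 N·m counterclockwise.
Net moment of known loads = 34.01 N·m counterclockwise.
An unknown mass m at 1.92 m has arm 1.21 m; its moment is m·g·1.21 clockwise.
Στ = 0 ⇒ m × 10 × 1.21 = 34.01 ⇒ m = 34.01 / (10 × 1.21) = 2.81 kg.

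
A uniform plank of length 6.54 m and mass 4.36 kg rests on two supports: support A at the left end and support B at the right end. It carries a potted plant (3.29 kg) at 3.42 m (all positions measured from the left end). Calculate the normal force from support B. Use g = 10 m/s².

Taking torques about support A:
Beam weight: 4.36 × 10 = 43.6 N down at 3.27 m → arm 3.27 m, τ = 43.6 × 3.27 = 142.6 N·m clockwise.
Potted plant: 3.29 × 10 = 32.9 N down at 3.42 m → arm 3.42 m, τ = 32.9 × 3.42 = 112.5 N·m clockwise.
Net load moment about support A = 255.1 N·m clockwise.
Reaction R at support B is upward at 6.54 m, arm 6.54 m → moment R × 6.54 counterclockwise.
Στ = 0 ⇒ R × 6.54 = 255.1 ⇒ R = 39 N.

R_B ≈ 39 N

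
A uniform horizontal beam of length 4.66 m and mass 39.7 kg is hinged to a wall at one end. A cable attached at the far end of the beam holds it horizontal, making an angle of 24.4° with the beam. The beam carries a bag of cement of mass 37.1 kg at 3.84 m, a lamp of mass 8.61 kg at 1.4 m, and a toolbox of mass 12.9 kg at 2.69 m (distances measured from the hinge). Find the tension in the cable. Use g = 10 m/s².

T ≈ 1460 N

Taking torques about the hinge:
Beam weight: 39.7 × 10 = 397 N down at 2.33 m → arm 2.33 m, τ = 397 × 2.33 = 925 N·m clockwise.
Bag of cement: 37.1 × 10 = 371 N down at 3.84 m → arm 3.84 m, τ = 371 × 3.84 = 1425 N·m clockwise.
Lamp: 8.61 × 10 = 86.1 N down at 1.4 m → arm 1.4 m, τ = 86.1 × 1.4 = 120.5 N·m clockwise.
Toolbox: 12.9 × 10 = 129 N down at 2.69 m → arm 2.69 m, τ = 129 × 2.69 = 347 N·m clockwise.
Total clockwise load moment = 2818 N·m.
The cable tension T acts at 4.66 m; only its component perpendicular to the beam, T sinθ, produces torque. sin 24.4° = 0.4131.
Balancing moments: T × 4.66 × 0.4131 = 2818, giving T = 2818 / 1.925 = 1460 N.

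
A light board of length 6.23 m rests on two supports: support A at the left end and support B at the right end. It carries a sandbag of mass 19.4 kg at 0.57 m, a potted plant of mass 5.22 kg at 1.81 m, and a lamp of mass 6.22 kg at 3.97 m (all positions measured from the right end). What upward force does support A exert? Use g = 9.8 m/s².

Take moments about support B.
Sandbag: 19.4 × 9.8 = 190.1 N down at 0.57 m → arm 0.57 m, τ = 190.1 × 0.57 = 108.4 N·m counterclockwise.
Potted plant: 5.22 × 9.8 = 51.16 N down at 1.81 m → arm 1.81 m, τ = 51.16 × 1.81 = 92.6 N·m counterclockwise.
Lamp: 6.22 × 9.8 = 60.96 N down at 3.97 m → arm 3.97 m, τ = 60.96 × 3.97 = 242 N·m counterclockwise.
Net load moment about support B = 443 N·m counterclockwise.
Reaction R at support A is upward at 6.23 m, arm 6.23 m → moment R × 6.23 clockwise.
Στ = 0 ⇒ R × 6.23 = 443 ⇒ R = 71.1 N.

R_A ≈ 71.1 N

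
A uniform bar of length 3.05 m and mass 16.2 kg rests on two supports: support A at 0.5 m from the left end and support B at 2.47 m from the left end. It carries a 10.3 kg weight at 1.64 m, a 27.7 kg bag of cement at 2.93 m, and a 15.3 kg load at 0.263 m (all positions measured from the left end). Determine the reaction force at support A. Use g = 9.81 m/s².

Choose support B as the axis so its reaction then has zero moment arm.
Beam weight: 16.2 × 9.81 = 158.9 N down at 1.525 m → arm 0.945 m, τ = 158.9 × 0.945 = 150.2 N·m counterclockwise.
Weight: 10.3 × 9.81 = 101 N down at 1.64 m → arm 0.83 m, τ = 101 × 0.83 = 83.83 N·m counterclockwise.
Bag of cement: 27.7 × 9.81 = 271.7 N down at 2.93 m → arm 0.46 m, τ = 271.7 × 0.46 = 125 N·m clockwise.
Load: 15.3 × 9.81 = 150.1 N down at 0.263 m → arm 2.207 m, τ = 150.1 × 2.207 = 331.3 N·m counterclockwise.
Net load moment about support B = 440.3 N·m counterclockwise.
Reaction R at support A is upward at 0.5 m, arm 1.97 m → moment R × 1.97 clockwise.
Setting net torque to zero: R × 1.97 = 440.3 → R = 224 N.

R_A ≈ 224 N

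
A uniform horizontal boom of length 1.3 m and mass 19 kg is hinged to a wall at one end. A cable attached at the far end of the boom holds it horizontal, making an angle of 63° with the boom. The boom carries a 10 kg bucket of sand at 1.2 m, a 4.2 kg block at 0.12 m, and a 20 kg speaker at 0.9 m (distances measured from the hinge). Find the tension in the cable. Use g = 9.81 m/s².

T ≈ 363 N

About the hinge:
Beam weight: 19 × 9.81 = 186.4 N down at 0.65 m → arm 0.65 m, τ = 186.4 × 0.65 = 121.2 N·m clockwise.
Bucket of sand: 10 × 9.81 = 98.1 N down at 1.2 m → arm 1.2 m, τ = 98.1 × 1.2 = 117.7 N·m clockwise.
Block: 4.2 × 9.81 = 41.2 N down at 0.12 m → arm 0.12 m, τ = 41.2 × 0.12 = 4.944 N·m clockwise.
Speaker: 20 × 9.81 = 196.2 N down at 0.9 m → arm 0.9 m, τ = 196.2 × 0.9 = 176.6 N·m clockwise.
Total clockwise load moment = 420.4 N·m.
The cable tension T acts at 1.3 m; only its component perpendicular to the boom, T sinθ, produces torque. sin 63° = 0.891.
For rotational equilibrium, T × 1.3 × 0.891 = 420.4, so T = 420.4 / 1.158 = 363 N.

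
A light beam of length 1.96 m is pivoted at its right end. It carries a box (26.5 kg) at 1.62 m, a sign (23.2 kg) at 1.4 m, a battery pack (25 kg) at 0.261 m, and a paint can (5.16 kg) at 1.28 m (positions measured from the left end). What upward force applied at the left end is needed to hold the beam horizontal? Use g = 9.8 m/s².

F ≈ 340 N

Take moments about the right end.
Box: 26.5 × 9.8 = 259.7 N down at 1.62 m → arm 0.34 m, τ = 259.7 × 0.34 = 88.3 N·m counterclockwise.
Sign: 23.2 × 9.8 = 227.4 N down at 1.4 m → arm 0.56 m, τ = 227.4 × 0.56 = 127.3 N·m counterclockwise.
Battery pack: 25 × 9.8 = 245 N down at 0.261 m → arm 1.699 m, τ = 245 × 1.699 = 416.3 N·m counterclockwise.
Paint can: 5.16 × 9.8 = 50.57 N down at 1.28 m → arm 0.68 m, τ = 50.57 × 0.68 = 34.39 N·m counterclockwise.
Net moment of the loads = 666.3 N·m counterclockwise.
The upward force F acts at the left end, arm 1.96 m, giving F × 1.96 clockwise.
For rotational equilibrium, F × 1.96 = 666.3, so F = 666.3 / 1.96 = 340 N.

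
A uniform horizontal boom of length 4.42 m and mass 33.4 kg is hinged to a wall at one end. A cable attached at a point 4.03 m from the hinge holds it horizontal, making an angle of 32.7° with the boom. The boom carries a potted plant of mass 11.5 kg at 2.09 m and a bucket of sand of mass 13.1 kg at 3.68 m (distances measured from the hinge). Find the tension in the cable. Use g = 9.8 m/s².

About the hinge:
Beam weight: 33.4 × 9.8 = 327.3 N down at 2.21 m → arm 2.21 m, τ = 327.3 × 2.21 = 723.3 N·m clockwise.
Potted plant: 11.5 × 9.8 = 112.7 N down at 2.09 m → arm 2.09 m, τ = 112.7 × 2.09 = 235.5 N·m clockwise.
Bucket of sand: 13.1 × 9.8 = 128.4 N down at 3.68 m → arm 3.68 m, τ = 128.4 × 3.68 = 472.5 N·m clockwise.
Total clockwise load moment = 1431 N·m.
The cable tension T acts at 4.03 m; only its component perpendicular to the boom, T sinθ, produces torque. sin 32.7° = 0.5402.
Balancing moments: T × 4.03 × 0.5402 = 1431, giving T = 1431 / 2.177 = 657 N.

T ≈ 657 N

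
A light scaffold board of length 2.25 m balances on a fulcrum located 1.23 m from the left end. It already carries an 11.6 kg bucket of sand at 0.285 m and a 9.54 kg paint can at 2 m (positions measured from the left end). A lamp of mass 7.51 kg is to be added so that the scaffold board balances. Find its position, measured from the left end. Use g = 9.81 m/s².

x ≈ 1.71 m from the left end

Sum moments about the fulcrum (at 1.23 m from the left end) (the support reaction has zero arm there).
Bucket of sand: 11.6 × 9.81 = 113.8 N down at 0.285 m → arm 0.945 m, τ = 113.8 × 0.945 = 107.5 N·m counterclockwise.
Paint can: 9.54 × 9.81 = 93.59 N down at 2 m → arm 0.77 m, τ = 93.59 × 0.77 = 72.06 N·m clockwise.
Net moment of existing loads = 35.44 N·m counterclockwise.
The lamp weighs 7.51 × 9.81 = 73.67 N and must supply an equal clockwise moment, so its lever arm about the fulcrum is 35.44 / 73.67 = 0.481 m.
That puts it at 1.23 + 0.481 = 1.71 m from the left end.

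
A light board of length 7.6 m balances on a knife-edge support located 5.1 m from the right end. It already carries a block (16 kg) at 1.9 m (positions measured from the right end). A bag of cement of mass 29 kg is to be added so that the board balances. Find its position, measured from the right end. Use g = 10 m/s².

Choose the knife-edge support (at 5.1 m from the right end) as the axis so the support reaction has zero arm there.
Block: 16 × 10 = 160 N down at 1.9 m → arm 3.2 m, τ = 160 × 3.2 = 512 N·m clockwise.
Net moment of existing loads = 512 N·m clockwise.
The bag of cement weighs 29 × 10 = 290 N and must supply an equal counterclockwise moment, so its lever arm about the knife-edge support is 512 / 290 = 1.77 m.
That puts it at 5.1 + 1.77 = 6.87 m from the right end.

x ≈ 6.87 m from the right end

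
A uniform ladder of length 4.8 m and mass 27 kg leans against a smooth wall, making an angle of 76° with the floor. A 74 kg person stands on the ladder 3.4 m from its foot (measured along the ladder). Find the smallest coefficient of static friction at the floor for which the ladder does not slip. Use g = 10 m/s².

Choose the foot of the ladder as the axis so the floor normal and friction both act there and drop out.
Ladder weight 27×10 = 270 N acts at 2.4 m along the ladder; its horizontal arm is 2.4·cos76° = 0.5806 m → τ = 156.8 N·m clockwise.
Person: 74×10 = 740 N at 3.4 m → arm 0.8225 m → τ = 608.6 N·m clockwise.
Wall normal N acts horizontally at the top; its moment arm is the height L sinθ = 4.8·sin76° = 4.657 m, counterclockwise.
Balancing moments: N × 4.657 = 765.4, giving N = 164.4 N.
ΣFx = 0 ⇒ f = N_wall = 164.4 N. ΣFy = 0 ⇒ N_floor = 1010 N.
μ_min = f / N_floor = 164.4 / 1010 = 0.163.

μ_min ≈ 0.163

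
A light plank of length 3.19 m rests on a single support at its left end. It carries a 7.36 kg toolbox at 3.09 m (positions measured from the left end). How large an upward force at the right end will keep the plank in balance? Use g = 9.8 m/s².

Take moments about the left end.
Toolbox: 7.36 × 9.8 = 72.13 N down at 3.09 m → arm 3.09 m, τ = 72.13 × 3.09 = 222.9 N·m clockwise.
Net moment of the loads = 222.9 N·m clockwise.
The upward force F acts at the right end, arm 3.19 m, giving F × 3.19 counterclockwise.
For rotational equilibrium, F × 3.19 = 222.9, so F = 222.9 / 3.19 = 69.9 N.

F ≈ 69.9 N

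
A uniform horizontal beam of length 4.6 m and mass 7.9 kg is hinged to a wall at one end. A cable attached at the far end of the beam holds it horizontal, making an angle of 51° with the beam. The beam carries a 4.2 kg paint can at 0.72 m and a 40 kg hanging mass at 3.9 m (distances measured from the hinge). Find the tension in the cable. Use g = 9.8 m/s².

T ≈ 486 N

Take moments about the hinge.
Beam weight: 7.9 × 9.8 = 77.42 N down at 2.3 m → arm 2.3 m, τ = 77.42 × 2.3 = 178.1 N·m clockwise.
Paint can: 4.2 × 9.8 = 41.16 N down at 0.72 m → arm 0.72 m, τ = 41.16 × 0.72 = 29.64 N·m clockwise.
Hanging mass: 40 × 9.8 = 392 N down at 3.9 m → arm 3.9 m, τ = 392 × 3.9 = 1529 N·m clockwise.
Total clockwise load moment = 1737 N·m.
The cable tension T acts at 4.6 m; only its component perpendicular to the beam, T sinθ, produces torque. sin 51° = 0.7771.
For rotational equilibrium, T × 4.6 × 0.7771 = 1737, so T = 1737 / 3.575 = 486 N.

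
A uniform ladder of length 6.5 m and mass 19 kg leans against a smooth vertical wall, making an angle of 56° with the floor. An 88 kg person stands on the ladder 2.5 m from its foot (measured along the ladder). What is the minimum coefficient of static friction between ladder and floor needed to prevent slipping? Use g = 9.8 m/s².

μ_min ≈ 0.273

Sum moments about the foot of the ladder (the floor normal and friction both act there and drop out).
Ladder weight 19×9.8 = 186.2 N acts at 3.25 m along the ladder; its horizontal arm is 3.25·cos56° = 1.817 m → τ = 338.3 N·m clockwise.
Person: 88×9.8 = 862.4 N at 2.5 m → arm 1.398 m → τ = 1206 N·m clockwise.
Wall normal N acts horizontally at the top; its moment arm is the height L sinθ = 6.5·sin56° = 5.389 m, counterclockwise.
Στ = 0 ⇒ N × 5.389 = 1544 ⇒ N = 286.5 N.
ΣFx = 0 ⇒ f = N_wall = 286.5 N. ΣFy = 0 ⇒ N_floor = 1049 N.
μ_min = f / N_floor = 286.5 / 1049 = 0.273.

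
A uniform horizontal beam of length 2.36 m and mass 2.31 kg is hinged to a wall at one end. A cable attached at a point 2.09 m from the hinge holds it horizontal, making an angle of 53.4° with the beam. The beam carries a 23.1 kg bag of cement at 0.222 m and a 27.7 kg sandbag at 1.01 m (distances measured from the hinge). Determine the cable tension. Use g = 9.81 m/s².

T ≈ 209 N

Choose the hinge as the axis so the unknown hinge reaction has zero arm there.
Beam weight: 2.31 × 9.81 = 22.66 N down at 1.18 m → arm 1.18 m, τ = 22.66 × 1.18 = 26.74 N·m clockwise.
Bag of cement: 23.1 × 9.81 = 226.6 N down at 0.222 m → arm 0.222 m, τ = 226.6 × 0.222 = 50.31 N·m clockwise.
Sandbag: 27.7 × 9.81 = 271.7 N down at 1.01 m → arm 1.01 m, τ = 271.7 × 1.01 = 274.4 N·m clockwise.
Total clockwise load moment = 351.4 N·m.
The cable tension T acts at 2.09 m; only its component perpendicular to the beam, T sinθ, produces torque. sin 53.4° = 0.8028.
Στ = 0 ⇒ T × 2.09 × 0.8028 = 351.4 ⇒ T = 351.4 / 1.678 = 209 N.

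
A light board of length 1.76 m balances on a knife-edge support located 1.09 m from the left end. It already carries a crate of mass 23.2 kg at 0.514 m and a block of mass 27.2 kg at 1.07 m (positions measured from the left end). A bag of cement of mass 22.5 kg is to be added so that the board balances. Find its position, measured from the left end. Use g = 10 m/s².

x ≈ 1.71 m from the left end

Choose the knife-edge support (at 1.09 m from the left end) as the axis so the support reaction has zero arm there.
Crate: 23.2 × 10 = 232 N down at 0.514 m → arm 0.576 m, τ = 232 × 0.576 = 133.6 N·m counterclockwise.
Block: 27.2 × 10 = 272 N down at 1.07 m → arm 0.02 m, τ = 272 × 0.02 = 5.44 N·m counterclockwise.
Net moment of existing loads = 139 N·m counterclockwise.
The bag of cement weighs 22.5 × 10 = 225 N and must supply an equal clockwise moment, so its lever arm about the knife-edge support is 139 / 225 = 0.618 m.
That puts it at 1.09 + 0.618 = 1.71 m from the left end.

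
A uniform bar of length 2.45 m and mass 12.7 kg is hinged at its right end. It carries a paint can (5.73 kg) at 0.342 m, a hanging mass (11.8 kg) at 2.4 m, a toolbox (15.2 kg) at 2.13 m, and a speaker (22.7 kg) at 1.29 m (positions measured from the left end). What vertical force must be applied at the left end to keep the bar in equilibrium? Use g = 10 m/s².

F ≈ 243 N

Choose the right end as the axis so the unknown pivot reaction has zero arm there.
Beam weight: 12.7 × 10 = 127 N down at 1.225 m → arm 1.225 m, τ = 127 × 1.225 = 155.6 N·m counterclockwise.
Paint can: 5.73 × 10 = 57.3 N down at 0.342 m → arm 2.108 m, τ = 57.3 × 2.108 = 120.8 N·m counterclockwise.
Hanging mass: 11.8 × 10 = 118 N down at 2.4 m → arm 0.05 m, τ = 118 × 0.05 = 5.9 N·m counterclockwise.
Toolbox: 15.2 × 10 = 152 N down at 2.13 m → arm 0.32 m, τ = 152 × 0.32 = 48.64 N·m counterclockwise.
Speaker: 22.7 × 10 = 227 N down at 1.29 m → arm 1.16 m, τ = 227 × 1.16 = 263.3 N·m counterclockwise.
Net moment of the loads = 594.2 N·m counterclockwise.
The upward force F acts at the left end, arm 2.45 m, giving F × 2.45 clockwise.
Balancing moments: F × 2.45 = 594.2, giving F = 594.2 / 2.45 = 243 N.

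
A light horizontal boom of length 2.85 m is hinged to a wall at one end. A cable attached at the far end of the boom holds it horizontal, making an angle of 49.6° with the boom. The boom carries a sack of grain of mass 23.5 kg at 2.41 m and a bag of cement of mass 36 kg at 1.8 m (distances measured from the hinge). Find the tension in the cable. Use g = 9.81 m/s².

T ≈ 549 N

About the hinge:
Sack of grain: 23.5 × 9.81 = 230.5 N down at 2.41 m → arm 2.41 m, τ = 230.5 × 2.41 = 555.5 N·m clockwise.
Bag of cement: 36 × 9.81 = 353.2 N down at 1.8 m → arm 1.8 m, τ = 353.2 × 1.8 = 635.8 N·m clockwise.
Total clockwise load moment = 1191 N·m.
The cable tension T acts at 2.85 m; only its component perpendicular to the boom, T sinθ, produces torque. sin 49.6° = 0.7615.
Setting net torque to zero: T × 2.85 × 0.7615 = 1191 → T = 1191 / 2.17 = 549 N.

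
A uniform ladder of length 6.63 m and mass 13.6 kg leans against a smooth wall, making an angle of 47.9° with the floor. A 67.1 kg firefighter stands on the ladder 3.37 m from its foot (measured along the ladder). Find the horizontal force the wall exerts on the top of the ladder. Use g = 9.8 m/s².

Sum moments about the foot of the ladder (the floor normal and friction both act there and drop out).
Ladder weight 13.6×9.8 = 133.3 N acts at 3.315 m along the ladder; its horizontal arm is 3.315·cos47.9° = 2.222 m → τ = 296.2 N·m clockwise.
Firefighter: 67.1×9.8 = 657.6 N at 3.37 m → arm 2.259 m → τ = 1486 N·m clockwise.
Wall normal N acts horizontally at the top; its moment arm is the height L sinθ = 6.63·sin47.9° = 4.919 m, counterclockwise.
For rotational equilibrium, N × 4.919 = 1782, so N = 362 N.

N_wall ≈ 362 N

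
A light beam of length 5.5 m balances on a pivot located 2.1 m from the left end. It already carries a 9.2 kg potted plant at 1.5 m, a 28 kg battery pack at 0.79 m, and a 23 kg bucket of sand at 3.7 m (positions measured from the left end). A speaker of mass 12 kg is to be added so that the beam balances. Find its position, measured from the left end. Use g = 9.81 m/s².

Sum moments about the pivot (at 2.1 m from the left end) (the support reaction has zero arm there).
Potted plant: 9.2 × 9.81 = 90.25 N down at 1.5 m → arm 0.6 m, τ = 90.25 × 0.6 = 54.15 N·m counterclockwise.
Battery pack: 28 × 9.81 = 274.7 N down at 0.79 m → arm 1.31 m, τ = 274.7 × 1.31 = 359.9 N·m counterclockwise.
Bucket of sand: 23 × 9.81 = 225.6 N down at 3.7 m → arm 1.6 m, τ = 225.6 × 1.6 = 361 N·m clockwise.
Net moment of existing loads = 53.05 N·m counterclockwise.
The speaker weighs 12 × 9.81 = 117.7 N and must supply an equal clockwise moment, so its lever arm about the pivot is 53.05 / 117.7 = 0.451 m.
That puts it at 2.1 + 0.451 = 2.55 m from the left end.

x ≈ 2.55 m from the left end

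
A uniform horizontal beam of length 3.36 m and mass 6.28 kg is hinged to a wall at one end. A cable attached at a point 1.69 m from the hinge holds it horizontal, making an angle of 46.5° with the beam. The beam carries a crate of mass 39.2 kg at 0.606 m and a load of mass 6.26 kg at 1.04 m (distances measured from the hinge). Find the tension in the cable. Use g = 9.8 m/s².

T ≈ 326 N

Choose the hinge as the axis so the unknown hinge reaction has zero arm there.
Beam weight: 6.28 × 9.8 = 61.54 N down at 1.68 m → arm 1.68 m, τ = 61.54 × 1.68 = 103.4 N·m clockwise.
Crate: 39.2 × 9.8 = 384.2 N down at 0.606 m → arm 0.606 m, τ = 384.2 × 0.606 = 232.8 N·m clockwise.
Load: 6.26 × 9.8 = 61.35 N down at 1.04 m → arm 1.04 m, τ = 61.35 × 1.04 = 63.8 N·m clockwise.
Total clockwise load moment = 400 N·m.
The cable tension T acts at 1.69 m; only its component perpendicular to the beam, T sinθ, produces torque. sin 46.5° = 0.7254.
For rotational equilibrium, T × 1.69 × 0.7254 = 400, so T = 400 / 1.226 = 326 N.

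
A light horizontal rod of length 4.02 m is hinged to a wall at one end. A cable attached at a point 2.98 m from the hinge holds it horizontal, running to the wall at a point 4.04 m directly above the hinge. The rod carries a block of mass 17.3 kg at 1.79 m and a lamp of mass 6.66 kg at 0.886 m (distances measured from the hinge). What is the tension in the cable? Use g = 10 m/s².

Choose the hinge as the axis so the unknown hinge reaction has zero arm there.
Block: 17.3 × 10 = 173 N down at 1.79 m → arm 1.79 m, τ = 173 × 1.79 = 309.7 N·m clockwise.
Lamp: 6.66 × 10 = 66.6 N down at 0.886 m → arm 0.886 m, τ = 66.6 × 0.886 = 59.01 N·m clockwise.
Total clockwise load moment = 368.7 N·m.
The cable tension T acts at 2.98 m; only its component perpendicular to the rod, T sinθ, produces torque. sinθ = h/√(h²+d²) = 4.04/√(4.04²+2.98²) = 0.8048.
Στ = 0 ⇒ T × 2.98 × 0.8048 = 368.7 ⇒ T = 368.7 / 2.398 = 154 N.

T ≈ 154 N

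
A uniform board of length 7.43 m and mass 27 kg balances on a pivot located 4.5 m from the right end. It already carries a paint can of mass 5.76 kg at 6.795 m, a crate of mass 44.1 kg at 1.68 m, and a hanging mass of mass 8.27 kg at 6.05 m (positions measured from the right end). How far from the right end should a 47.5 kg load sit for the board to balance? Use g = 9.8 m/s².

Taking torques about the pivot (at 4.5 m from the right end):
Beam weight: 27 × 9.8 = 264.6 N down at 3.715 m → arm 0.785 m, τ = 264.6 × 0.785 = 207.7 N·m clockwise.
Paint can: 5.76 × 9.8 = 56.45 N down at 6.795 m → arm 2.295 m, τ = 56.45 × 2.295 = 129.6 N·m counterclockwise.
Crate: 44.1 × 9.8 = 432.2 N down at 1.68 m → arm 2.82 m, τ = 432.2 × 2.82 = 1219 N·m clockwise.
Hanging mass: 8.27 × 9.8 = 81.05 N down at 6.05 m → arm 1.55 m, τ = 81.05 × 1.55 = 125.6 N·m counterclockwise.
Net moment of existing loads = 1172 N·m clockwise.
The load weighs 47.5 × 9.8 = 465.5 N and must supply an equal counterclockwise moment, so its lever arm about the pivot is 1172 / 465.5 = 2.52 m.
That puts it at 4.5 + 2.52 = 7.02 m from the right end.

x ≈ 7.02 m from the right end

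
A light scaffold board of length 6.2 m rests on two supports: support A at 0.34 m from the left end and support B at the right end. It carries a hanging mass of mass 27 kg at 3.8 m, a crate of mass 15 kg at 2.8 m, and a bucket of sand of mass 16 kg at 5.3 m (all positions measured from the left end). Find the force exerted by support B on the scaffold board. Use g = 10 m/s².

R_B ≈ 358 N

Take moments about support A.
Hanging mass: 27 × 10 = 270 N down at 3.8 m → arm 3.46 m, τ = 270 × 3.46 = 934.2 N·m clockwise.
Crate: 15 × 10 = 150 N down at 2.8 m → arm 2.46 m, τ = 150 × 2.46 = 369 N·m clockwise.
Bucket of sand: 16 × 10 = 160 N down at 5.3 m → arm 4.96 m, τ = 160 × 4.96 = 793.6 N·m clockwise.
Net load moment about support A = 2097 N·m clockwise.
Reaction R at support B is upward at 6.2 m, arm 5.86 m → moment R × 5.86 counterclockwise.
Balancing moments: R × 5.86 = 2097, giving R = 358 N.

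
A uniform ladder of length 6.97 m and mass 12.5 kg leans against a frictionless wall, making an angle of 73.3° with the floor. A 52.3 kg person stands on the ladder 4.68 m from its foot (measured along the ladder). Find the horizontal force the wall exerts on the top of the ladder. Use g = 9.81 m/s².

Choose the foot of the ladder as the axis so the floor normal and friction both act there and drop out.
Ladder weight 12.5×9.81 = 122.6 N acts at 3.485 m along the ladder; its horizontal arm is 3.485·cos73.3° = 1.001 m → τ = 122.7 N·m clockwise.
Person: 52.3×9.81 = 513.1 N at 4.68 m → arm 1.345 m → τ = 690.1 N·m clockwise.
Wall normal N acts horizontally at the top; its moment arm is the height L sinθ = 6.97·sin73.3° = 6.676 m, counterclockwise.
Στ = 0 ⇒ N × 6.676 = 812.8 ⇒ N = 122 N.

N_wall ≈ 122 N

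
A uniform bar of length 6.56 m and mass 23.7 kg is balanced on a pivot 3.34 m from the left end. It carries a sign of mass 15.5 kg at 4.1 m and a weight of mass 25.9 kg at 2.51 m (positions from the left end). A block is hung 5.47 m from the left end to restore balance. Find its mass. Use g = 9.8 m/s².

About the pivot (at 3.34 m from the left end):
Beam weight: 23.7 × 9.8 = 232.3 N down at 3.28 m → arm 0.06 m, τ = 232.3 × 0.06 = 13.94 N·m counterclockwise.
Sign: 15.5 × 9.8 = 151.9 N down at 4.1 m → arm 0.76 m, τ = 151.9 × 0.76 = 115.4 N·m clockwise.
Weight: 25.9 × 9.8 = 253.8 N down at 2.51 m → arm 0.83 m, τ = 253.8 × 0.83 = 210.7 N·m counterclockwise.
Net moment of known loads = 109.2 N·m counterclockwise.
An unknown mass m at 5.47 m has arm 2.13 m; its moment is m·g·2.13 clockwise.
Setting net torque to zero: m × 9.8 × 2.13 = 109.2 → m = 109.2 / (9.8 × 2.13) = 5.23 kg.

m ≈ 5.23 kg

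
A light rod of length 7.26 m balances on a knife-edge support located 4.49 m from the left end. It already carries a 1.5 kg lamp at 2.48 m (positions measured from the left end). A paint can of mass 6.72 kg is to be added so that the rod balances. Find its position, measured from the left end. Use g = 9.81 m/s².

About the knife-edge support (at 4.49 m from the left end):
Lamp: 1.5 × 9.81 = 14.71 N down at 2.48 m → arm 2.01 m, τ = 14.71 × 2.01 = 29.57 N·m counterclockwise.
Net moment of existing loads = 29.57 N·m counterclockwise.
The paint can weighs 6.72 × 9.81 = 65.92 N and must supply an equal clockwise moment, so its lever arm about the knife-edge support is 29.57 / 65.92 = 0.449 m.
That puts it at 4.49 + 0.449 = 4.94 m from the left end.

x ≈ 4.94 m from the left end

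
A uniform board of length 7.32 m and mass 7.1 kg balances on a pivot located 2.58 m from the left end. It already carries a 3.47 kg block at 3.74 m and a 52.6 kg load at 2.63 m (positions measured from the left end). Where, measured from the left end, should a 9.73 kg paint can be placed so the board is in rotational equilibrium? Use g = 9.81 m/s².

x ≈ 1.11 m from the left end

About the pivot (at 2.58 m from the left end):
Beam weight: 7.1 × 9.81 = 69.65 N down at 3.66 m → arm 1.08 m, τ = 69.65 × 1.08 = 75.22 N·m clockwise.
Block: 3.47 × 9.81 = 34.04 N down at 3.74 m → arm 1.16 m, τ = 34.04 × 1.16 = 39.49 N·m clockwise.
Load: 52.6 × 9.81 = 516 N down at 2.63 m → arm 0.05 m, τ = 516 × 0.05 = 25.8 N·m clockwise.
Net moment of existing loads = 140.5 N·m clockwise.
The paint can weighs 9.73 × 9.81 = 95.45 N and must supply an equal counterclockwise moment, so its lever arm about the pivot is 140.5 / 95.45 = 1.47 m.
That puts it at 2.58 − 1.47 = 1.11 m from the left end.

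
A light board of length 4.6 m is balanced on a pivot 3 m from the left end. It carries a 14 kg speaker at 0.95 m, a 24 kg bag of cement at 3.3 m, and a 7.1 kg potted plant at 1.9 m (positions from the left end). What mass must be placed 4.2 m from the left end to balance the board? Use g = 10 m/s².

m ≈ 24.4 kg

Choose the pivot (at 3 m from the left end) as the axis so the support reaction has zero arm there.
Speaker: 14 × 10 = 140 N down at 0.95 m → arm 2.05 m, τ = 140 × 2.05 = 287 N·m counterclockwise.
Bag of cement: 24 × 10 = 240 N down at 3.3 m → arm 0.3 m, τ = 240 × 0.3 = 72 N·m clockwise.
Potted plant: 7.1 × 10 = 71 N down at 1.9 m → arm 1.1 m, τ = 71 × 1.1 = 78.1 N·m counterclockwise.
Net moment of known loads = 293.1 N·m counterclockwise.
An unknown mass m at 4.2 m has arm 1.2 m; its moment is m·g·1.2 clockwise.
Balancing moments: m × 10 × 1.2 = 293.1, giving m = 293.1 / (10 × 1.2) = 24.4 kg.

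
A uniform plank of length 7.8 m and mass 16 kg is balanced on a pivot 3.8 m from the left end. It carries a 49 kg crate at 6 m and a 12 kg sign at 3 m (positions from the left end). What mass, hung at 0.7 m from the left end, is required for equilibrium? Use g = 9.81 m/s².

m ≈ 32.2 kg

Taking torques about the pivot (at 3.8 m from the left end):
Beam weight: 16 × 9.81 = 157 N down at 3.9 m → arm 0.1 m, τ = 157 × 0.1 = 15.7 N·m clockwise.
Crate: 49 × 9.81 = 480.7 N down at 6 m → arm 2.2 m, τ = 480.7 × 2.2 = 1058 N·m clockwise.
Sign: 12 × 9.81 = 117.7 N down at 3 m → arm 0.8 m, τ = 117.7 × 0.8 = 94.16 N·m counterclockwise.
Net moment of known loads = 979.5 N·m clockwise.
An unknown mass m at 0.7 m has arm 3.1 m; its moment is m·g·3.1 counterclockwise.
Balancing moments: m × 9.81 × 3.1 = 979.5, giving m = 979.5 / (9.81 × 3.1) = 32.2 kg.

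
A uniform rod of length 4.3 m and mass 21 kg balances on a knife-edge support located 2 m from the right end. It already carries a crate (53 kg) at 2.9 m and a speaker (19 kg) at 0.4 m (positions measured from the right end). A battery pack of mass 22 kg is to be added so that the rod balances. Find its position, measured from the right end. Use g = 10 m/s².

About the knife-edge support (at 2 m from the right end):
Beam weight: 21 × 10 = 210 N down at 2.15 m → arm 0.15 m, τ = 210 × 0.15 = 31.5 N·m counterclockwise.
Crate: 53 × 10 = 530 N down at 2.9 m → arm 0.9 m, τ = 530 × 0.9 = 477 N·m counterclockwise.
Speaker: 19 × 10 = 190 N down at 0.4 m → arm 1.6 m, τ = 190 × 1.6 = 304 N·m clockwise.
Net moment of existing loads = 204.5 N·m counterclockwise.
The battery pack weighs 22 × 10 = 220 N and must supply an equal clockwise moment, so its lever arm about the knife-edge support is 204.5 / 220 = 0.93 m.
That puts it at 2 − 0.93 = 1.07 m from the right end.

x ≈ 1.07 m from the right end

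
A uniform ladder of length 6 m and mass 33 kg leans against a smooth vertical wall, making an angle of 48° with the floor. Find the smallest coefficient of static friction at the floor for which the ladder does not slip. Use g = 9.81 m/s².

Taking torques about the foot of the ladder:
Ladder weight 33×9.81 = 323.7 N acts at 3 m along the ladder; its horizontal arm is 3·cos48° = 2.007 m → τ = 649.7 N·m clockwise.
Wall normal N acts horizontally at the top; its moment arm is the height L sinθ = 6·sin48° = 4.459 m, counterclockwise.
For rotational equilibrium, N × 4.459 = 649.7, so N = 145.7 N.
ΣFx = 0 ⇒ f = N_wall = 145.7 N. ΣFy = 0 ⇒ N_floor = 323.7 N.
μ_min = f / N_floor = 145.7 / 323.7 = 0.45.

μ_min ≈ 0.45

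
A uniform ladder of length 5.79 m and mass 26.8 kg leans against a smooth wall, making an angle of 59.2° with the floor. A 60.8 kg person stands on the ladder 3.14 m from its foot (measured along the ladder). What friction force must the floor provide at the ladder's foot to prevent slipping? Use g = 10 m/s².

f ≈ 276 N

Sum moments about the foot of the ladder (the floor normal and friction both act there and drop out).
Ladder weight 26.8×10 = 268 N acts at 2.895 m along the ladder; its horizontal arm is 2.895·cos59.2° = 1.482 m → τ = 397.2 N·m clockwise.
Person: 60.8×10 = 608 N at 3.14 m → arm 1.608 m → τ = 977.7 N·m clockwise.
Wall normal N acts horizontally at the top; its moment arm is the height L sinθ = 5.79·sin59.2° = 4.973 m, counterclockwise.
Setting net torque to zero: N × 4.973 = 1375 → N = 276 N.
ΣFx = 0: friction at the foot balances the wall's push, so f = N_wall = 276 N.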